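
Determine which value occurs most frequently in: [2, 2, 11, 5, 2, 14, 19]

2

Step 1: Count the frequency of each value:
  2: appears 3 time(s)
  5: appears 1 time(s)
  11: appears 1 time(s)
  14: appears 1 time(s)
  19: appears 1 time(s)
Step 2: The value 2 appears most frequently (3 times).
Step 3: Mode = 2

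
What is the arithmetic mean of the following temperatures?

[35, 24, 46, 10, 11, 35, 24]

26.4286

Step 1: Sum all values: 35 + 24 + 46 + 10 + 11 + 35 + 24 = 185
Step 2: Count the number of values: n = 7
Step 3: Mean = sum / n = 185 / 7 = 26.4286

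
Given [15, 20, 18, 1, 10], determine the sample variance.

57.7

Step 1: Compute the mean: (15 + 20 + 18 + 1 + 10) / 5 = 12.8
Step 2: Compute squared deviations from the mean:
  (15 - 12.8)^2 = 4.84
  (20 - 12.8)^2 = 51.84
  (18 - 12.8)^2 = 27.04
  (1 - 12.8)^2 = 139.24
  (10 - 12.8)^2 = 7.84
Step 3: Sum of squared deviations = 230.8
Step 4: Sample variance = 230.8 / 4 = 57.7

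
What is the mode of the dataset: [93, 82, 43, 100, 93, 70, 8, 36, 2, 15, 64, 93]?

93

Step 1: Count the frequency of each value:
  2: appears 1 time(s)
  8: appears 1 time(s)
  15: appears 1 time(s)
  36: appears 1 time(s)
  43: appears 1 time(s)
  64: appears 1 time(s)
  70: appears 1 time(s)
  82: appears 1 time(s)
  93: appears 3 time(s)
  100: appears 1 time(s)
Step 2: The value 93 appears most frequently (3 times).
Step 3: Mode = 93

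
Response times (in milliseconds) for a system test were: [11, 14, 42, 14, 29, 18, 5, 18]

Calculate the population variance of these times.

117.6094

Step 1: Compute the mean: (11 + 14 + 42 + 14 + 29 + 18 + 5 + 18) / 8 = 18.875
Step 2: Compute squared deviations from the mean:
  (11 - 18.875)^2 = 62.0156
  (14 - 18.875)^2 = 23.7656
  (42 - 18.875)^2 = 534.7656
  (14 - 18.875)^2 = 23.7656
  (29 - 18.875)^2 = 102.5156
  (18 - 18.875)^2 = 0.7656
  (5 - 18.875)^2 = 192.5156
  (18 - 18.875)^2 = 0.7656
Step 3: Sum of squared deviations = 940.875
Step 4: Population variance = 940.875 / 8 = 117.6094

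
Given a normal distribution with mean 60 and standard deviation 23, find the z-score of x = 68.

0.3478

Step 1: Recall the z-score formula: z = (x - mu) / sigma
Step 2: Substitute values: z = (68 - 60) / 23
Step 3: z = 8 / 23 = 0.3478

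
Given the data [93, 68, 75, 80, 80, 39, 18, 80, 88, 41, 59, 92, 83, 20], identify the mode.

80

Step 1: Count the frequency of each value:
  18: appears 1 time(s)
  20: appears 1 time(s)
  39: appears 1 time(s)
  41: appears 1 time(s)
  59: appears 1 time(s)
  68: appears 1 time(s)
  75: appears 1 time(s)
  80: appears 3 time(s)
  83: appears 1 time(s)
  88: appears 1 time(s)
  92: appears 1 time(s)
  93: appears 1 time(s)
Step 2: The value 80 appears most frequently (3 times).
Step 3: Mode = 80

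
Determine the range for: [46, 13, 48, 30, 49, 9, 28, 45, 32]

40

Step 1: Identify the maximum value: max = 49
Step 2: Identify the minimum value: min = 9
Step 3: Range = max - min = 49 - 9 = 40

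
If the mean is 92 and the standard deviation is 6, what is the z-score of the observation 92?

0

Step 1: Recall the z-score formula: z = (x - mu) / sigma
Step 2: Substitute values: z = (92 - 92) / 6
Step 3: z = 0 / 6 = 0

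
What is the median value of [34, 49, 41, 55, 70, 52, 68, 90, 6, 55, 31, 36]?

50.5

Step 1: Sort the data in ascending order: [6, 31, 34, 36, 41, 49, 52, 55, 55, 68, 70, 90]
Step 2: The number of values is n = 12.
Step 3: Since n is even, the median is the average of positions 6 and 7:
  Median = (49 + 52) / 2 = 50.5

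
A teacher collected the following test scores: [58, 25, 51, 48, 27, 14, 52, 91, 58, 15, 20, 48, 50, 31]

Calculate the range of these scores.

77

Step 1: Identify the maximum value: max = 91
Step 2: Identify the minimum value: min = 14
Step 3: Range = max - min = 91 - 14 = 77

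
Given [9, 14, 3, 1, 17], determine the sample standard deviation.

6.8702

Step 1: Compute the mean: 8.8
Step 2: Sum of squared deviations from the mean: 188.8
Step 3: Sample variance = 188.8 / 4 = 47.2
Step 4: Standard deviation = sqrt(47.2) = 6.8702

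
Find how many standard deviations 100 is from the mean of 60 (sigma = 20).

2

Step 1: Recall the z-score formula: z = (x - mu) / sigma
Step 2: Substitute values: z = (100 - 60) / 20
Step 3: z = 40 / 20 = 2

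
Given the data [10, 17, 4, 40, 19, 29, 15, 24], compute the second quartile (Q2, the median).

18

Step 1: Sort the data: [4, 10, 15, 17, 19, 24, 29, 40]
Step 2: n = 8
Step 3: Q2 is the median. Since n is even, it is the average of the values at positions 4 and 5:
  Q2 = (17 + 19) / 2 = 18
Step 4: Q2 = 18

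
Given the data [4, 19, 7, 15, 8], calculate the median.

8

Step 1: Sort the data in ascending order: [4, 7, 8, 15, 19]
Step 2: The number of values is n = 5.
Step 3: Since n is odd, the median is the middle value at position 3: 8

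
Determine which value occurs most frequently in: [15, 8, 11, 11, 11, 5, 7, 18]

11

Step 1: Count the frequency of each value:
  5: appears 1 time(s)
  7: appears 1 time(s)
  8: appears 1 time(s)
  11: appears 3 time(s)
  15: appears 1 time(s)
  18: appears 1 time(s)
Step 2: The value 11 appears most frequently (3 times).
Step 3: Mode = 11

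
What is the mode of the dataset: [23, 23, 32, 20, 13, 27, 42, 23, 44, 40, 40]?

23

Step 1: Count the frequency of each value:
  13: appears 1 time(s)
  20: appears 1 time(s)
  23: appears 3 time(s)
  27: appears 1 time(s)
  32: appears 1 time(s)
  40: appears 2 time(s)
  42: appears 1 time(s)
  44: appears 1 time(s)
Step 2: The value 23 appears most frequently (3 times).
Step 3: Mode = 23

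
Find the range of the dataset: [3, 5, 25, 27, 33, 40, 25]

37

Step 1: Identify the maximum value: max = 40
Step 2: Identify the minimum value: min = 3
Step 3: Range = max - min = 40 - 3 = 37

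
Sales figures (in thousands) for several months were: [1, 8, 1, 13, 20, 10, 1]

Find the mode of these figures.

1

Step 1: Count the frequency of each value:
  1: appears 3 time(s)
  8: appears 1 time(s)
  10: appears 1 time(s)
  13: appears 1 time(s)
  20: appears 1 time(s)
Step 2: The value 1 appears most frequently (3 times).
Step 3: Mode = 1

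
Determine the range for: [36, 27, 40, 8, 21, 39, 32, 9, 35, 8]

32

Step 1: Identify the maximum value: max = 40
Step 2: Identify the minimum value: min = 8
Step 3: Range = max - min = 40 - 8 = 32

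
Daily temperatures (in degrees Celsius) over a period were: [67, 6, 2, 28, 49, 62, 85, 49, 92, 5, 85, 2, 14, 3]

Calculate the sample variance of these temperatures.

1198.3352

Step 1: Compute the mean: (67 + 6 + 2 + 28 + 49 + 62 + 85 + 49 + 92 + 5 + 85 + 2 + 14 + 3) / 14 = 39.2143
Step 2: Compute squared deviations from the mean:
  (67 - 39.2143)^2 = 772.0459
  (6 - 39.2143)^2 = 1103.1888
  (2 - 39.2143)^2 = 1384.9031
  (28 - 39.2143)^2 = 125.7602
  (49 - 39.2143)^2 = 95.7602
  (62 - 39.2143)^2 = 519.1888
  (85 - 39.2143)^2 = 2096.3316
  (49 - 39.2143)^2 = 95.7602
  (92 - 39.2143)^2 = 2786.3316
  (5 - 39.2143)^2 = 1170.6173
  (85 - 39.2143)^2 = 2096.3316
  (2 - 39.2143)^2 = 1384.9031
  (14 - 39.2143)^2 = 635.7602
  (3 - 39.2143)^2 = 1311.4745
Step 3: Sum of squared deviations = 15578.3571
Step 4: Sample variance = 15578.3571 / 13 = 1198.3352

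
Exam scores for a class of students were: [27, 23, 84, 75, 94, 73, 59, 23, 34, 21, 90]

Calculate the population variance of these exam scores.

795.9669

Step 1: Compute the mean: (27 + 23 + 84 + 75 + 94 + 73 + 59 + 23 + 34 + 21 + 90) / 11 = 54.8182
Step 2: Compute squared deviations from the mean:
  (27 - 54.8182)^2 = 773.8512
  (23 - 54.8182)^2 = 1012.3967
  (84 - 54.8182)^2 = 851.5785
  (75 - 54.8182)^2 = 407.3058
  (94 - 54.8182)^2 = 1535.2149
  (73 - 54.8182)^2 = 330.5785
  (59 - 54.8182)^2 = 17.4876
  (23 - 54.8182)^2 = 1012.3967
  (34 - 54.8182)^2 = 433.3967
  (21 - 54.8182)^2 = 1143.6694
  (90 - 54.8182)^2 = 1237.7603
Step 3: Sum of squared deviations = 8755.6364
Step 4: Population variance = 8755.6364 / 11 = 795.9669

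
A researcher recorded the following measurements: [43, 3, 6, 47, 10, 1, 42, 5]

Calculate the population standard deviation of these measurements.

19.0784

Step 1: Compute the mean: 19.625
Step 2: Sum of squared deviations from the mean: 2911.875
Step 3: Population variance = 2911.875 / 8 = 363.9844
Step 4: Standard deviation = sqrt(363.9844) = 19.0784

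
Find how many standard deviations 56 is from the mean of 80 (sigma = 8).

-3

Step 1: Recall the z-score formula: z = (x - mu) / sigma
Step 2: Substitute values: z = (56 - 80) / 8
Step 3: z = -24 / 8 = -3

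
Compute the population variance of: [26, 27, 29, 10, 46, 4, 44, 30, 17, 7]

189.2

Step 1: Compute the mean: (26 + 27 + 29 + 10 + 46 + 4 + 44 + 30 + 17 + 7) / 10 = 24
Step 2: Compute squared deviations from the mean:
  (26 - 24)^2 = 4
  (27 - 24)^2 = 9
  (29 - 24)^2 = 25
  (10 - 24)^2 = 196
  (46 - 24)^2 = 484
  (4 - 24)^2 = 400
  (44 - 24)^2 = 400
  (30 - 24)^2 = 36
  (17 - 24)^2 = 49
  (7 - 24)^2 = 289
Step 3: Sum of squared deviations = 1892
Step 4: Population variance = 1892 / 10 = 189.2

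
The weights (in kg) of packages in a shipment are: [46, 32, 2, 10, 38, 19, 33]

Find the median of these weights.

32

Step 1: Sort the data in ascending order: [2, 10, 19, 32, 33, 38, 46]
Step 2: The number of values is n = 7.
Step 3: Since n is odd, the median is the middle value at position 4: 32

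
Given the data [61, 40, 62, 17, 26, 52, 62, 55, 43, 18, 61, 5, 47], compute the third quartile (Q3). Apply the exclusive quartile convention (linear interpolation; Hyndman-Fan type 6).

61

Step 1: Sort the data: [5, 17, 18, 26, 40, 43, 47, 52, 55, 61, 61, 62, 62]
Step 2: n = 13
Step 3: Using the exclusive quartile method:
  Q1 = 22
  Q2 (median) = 47
  Q3 = 61
  IQR = Q3 - Q1 = 61 - 22 = 39
Step 4: Q3 = 61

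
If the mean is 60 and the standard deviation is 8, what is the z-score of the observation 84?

3

Step 1: Recall the z-score formula: z = (x - mu) / sigma
Step 2: Substitute values: z = (84 - 60) / 8
Step 3: z = 24 / 8 = 3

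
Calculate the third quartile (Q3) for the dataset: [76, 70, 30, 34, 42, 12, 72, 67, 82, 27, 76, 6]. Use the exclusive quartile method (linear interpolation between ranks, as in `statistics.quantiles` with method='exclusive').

75

Step 1: Sort the data: [6, 12, 27, 30, 34, 42, 67, 70, 72, 76, 76, 82]
Step 2: n = 12
Step 3: Using the exclusive quartile method:
  Q1 = 27.75
  Q2 (median) = 54.5
  Q3 = 75
  IQR = Q3 - Q1 = 75 - 27.75 = 47.25
Step 4: Q3 = 75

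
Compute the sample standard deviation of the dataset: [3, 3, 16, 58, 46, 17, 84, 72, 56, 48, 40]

27.3536

Step 1: Compute the mean: 40.2727
Step 2: Sum of squared deviations from the mean: 7482.1818
Step 3: Sample variance = 7482.1818 / 10 = 748.2182
Step 4: Standard deviation = sqrt(748.2182) = 27.3536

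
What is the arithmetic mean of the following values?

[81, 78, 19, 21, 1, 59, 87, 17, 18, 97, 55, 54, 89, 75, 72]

54.8667

Step 1: Sum all values: 81 + 78 + 19 + 21 + 1 + 59 + 87 + 17 + 18 + 97 + 55 + 54 + 89 + 75 + 72 = 823
Step 2: Count the number of values: n = 15
Step 3: Mean = sum / n = 823 / 15 = 54.8667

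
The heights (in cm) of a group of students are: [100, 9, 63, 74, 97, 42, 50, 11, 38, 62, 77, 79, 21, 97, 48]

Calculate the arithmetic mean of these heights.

57.8667

Step 1: Sum all values: 100 + 9 + 63 + 74 + 97 + 42 + 50 + 11 + 38 + 62 + 77 + 79 + 21 + 97 + 48 = 868
Step 2: Count the number of values: n = 15
Step 3: Mean = sum / n = 868 / 15 = 57.8667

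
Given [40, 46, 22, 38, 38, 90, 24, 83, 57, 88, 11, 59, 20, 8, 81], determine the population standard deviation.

27.2495

Step 1: Compute the mean: 47
Step 2: Sum of squared deviations from the mean: 11138
Step 3: Population variance = 11138 / 15 = 742.5333
Step 4: Standard deviation = sqrt(742.5333) = 27.2495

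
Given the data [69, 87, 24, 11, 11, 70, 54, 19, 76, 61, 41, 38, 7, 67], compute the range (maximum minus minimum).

80

Step 1: Identify the maximum value: max = 87
Step 2: Identify the minimum value: min = 7
Step 3: Range = max - min = 87 - 7 = 80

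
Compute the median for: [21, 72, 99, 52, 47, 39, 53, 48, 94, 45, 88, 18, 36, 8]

47.5

Step 1: Sort the data in ascending order: [8, 18, 21, 36, 39, 45, 47, 48, 52, 53, 72, 88, 94, 99]
Step 2: The number of values is n = 14.
Step 3: Since n is even, the median is the average of positions 7 and 8:
  Median = (47 + 48) / 2 = 47.5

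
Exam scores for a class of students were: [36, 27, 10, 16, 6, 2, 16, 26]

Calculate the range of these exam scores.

34

Step 1: Identify the maximum value: max = 36
Step 2: Identify the minimum value: min = 2
Step 3: Range = max - min = 36 - 2 = 34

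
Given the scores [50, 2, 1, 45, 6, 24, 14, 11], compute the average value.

19.125

Step 1: Sum all values: 50 + 2 + 1 + 45 + 6 + 24 + 14 + 11 = 153
Step 2: Count the number of values: n = 8
Step 3: Mean = sum / n = 153 / 8 = 19.125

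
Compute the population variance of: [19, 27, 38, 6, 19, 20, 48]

165.6327

Step 1: Compute the mean: (19 + 27 + 38 + 6 + 19 + 20 + 48) / 7 = 25.2857
Step 2: Compute squared deviations from the mean:
  (19 - 25.2857)^2 = 39.5102
  (27 - 25.2857)^2 = 2.9388
  (38 - 25.2857)^2 = 161.6531
  (6 - 25.2857)^2 = 371.9388
  (19 - 25.2857)^2 = 39.5102
  (20 - 25.2857)^2 = 27.9388
  (48 - 25.2857)^2 = 515.9388
Step 3: Sum of squared deviations = 1159.4286
Step 4: Population variance = 1159.4286 / 7 = 165.6327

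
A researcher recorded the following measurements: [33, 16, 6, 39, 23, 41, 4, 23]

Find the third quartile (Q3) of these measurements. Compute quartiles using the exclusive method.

37.5

Step 1: Sort the data: [4, 6, 16, 23, 23, 33, 39, 41]
Step 2: n = 8
Step 3: Using the exclusive quartile method:
  Q1 = 8.5
  Q2 (median) = 23
  Q3 = 37.5
  IQR = Q3 - Q1 = 37.5 - 8.5 = 29
Step 4: Q3 = 37.5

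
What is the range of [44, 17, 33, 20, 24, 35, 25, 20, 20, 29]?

27

Step 1: Identify the maximum value: max = 44
Step 2: Identify the minimum value: min = 17
Step 3: Range = max - min = 44 - 17 = 27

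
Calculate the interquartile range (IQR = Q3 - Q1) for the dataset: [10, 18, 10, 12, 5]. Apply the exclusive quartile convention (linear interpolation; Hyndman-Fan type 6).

7.5

Step 1: Sort the data: [5, 10, 10, 12, 18]
Step 2: n = 5
Step 3: Using the exclusive quartile method:
  Q1 = 7.5
  Q2 (median) = 10
  Q3 = 15
  IQR = Q3 - Q1 = 15 - 7.5 = 7.5
Step 4: IQR = 7.5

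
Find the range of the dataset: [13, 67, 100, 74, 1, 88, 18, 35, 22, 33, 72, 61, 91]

99

Step 1: Identify the maximum value: max = 100
Step 2: Identify the minimum value: min = 1
Step 3: Range = max - min = 100 - 1 = 99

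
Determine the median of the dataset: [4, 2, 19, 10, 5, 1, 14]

5

Step 1: Sort the data in ascending order: [1, 2, 4, 5, 10, 14, 19]
Step 2: The number of values is n = 7.
Step 3: Since n is odd, the median is the middle value at position 4: 5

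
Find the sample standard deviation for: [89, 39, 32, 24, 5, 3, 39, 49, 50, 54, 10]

25.3015

Step 1: Compute the mean: 35.8182
Step 2: Sum of squared deviations from the mean: 6401.6364
Step 3: Sample variance = 6401.6364 / 10 = 640.1636
Step 4: Standard deviation = sqrt(640.1636) = 25.3015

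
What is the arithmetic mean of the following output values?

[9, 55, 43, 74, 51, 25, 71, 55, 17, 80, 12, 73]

47.0833

Step 1: Sum all values: 9 + 55 + 43 + 74 + 51 + 25 + 71 + 55 + 17 + 80 + 12 + 73 = 565
Step 2: Count the number of values: n = 12
Step 3: Mean = sum / n = 565 / 12 = 47.0833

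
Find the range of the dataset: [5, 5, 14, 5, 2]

12

Step 1: Identify the maximum value: max = 14
Step 2: Identify the minimum value: min = 2
Step 3: Range = max - min = 14 - 2 = 12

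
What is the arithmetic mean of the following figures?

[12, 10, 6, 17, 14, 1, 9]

9.8571

Step 1: Sum all values: 12 + 10 + 6 + 17 + 14 + 1 + 9 = 69
Step 2: Count the number of values: n = 7
Step 3: Mean = sum / n = 69 / 7 = 9.8571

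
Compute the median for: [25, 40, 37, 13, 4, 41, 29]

29

Step 1: Sort the data in ascending order: [4, 13, 25, 29, 37, 40, 41]
Step 2: The number of values is n = 7.
Step 3: Since n is odd, the median is the middle value at position 4: 29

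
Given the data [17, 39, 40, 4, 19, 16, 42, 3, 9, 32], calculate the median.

18

Step 1: Sort the data in ascending order: [3, 4, 9, 16, 17, 19, 32, 39, 40, 42]
Step 2: The number of values is n = 10.
Step 3: Since n is even, the median is the average of positions 5 and 6:
  Median = (17 + 19) / 2 = 18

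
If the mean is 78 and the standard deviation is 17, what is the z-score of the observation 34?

-2.5882

Step 1: Recall the z-score formula: z = (x - mu) / sigma
Step 2: Substitute values: z = (34 - 78) / 17
Step 3: z = -44 / 17 = -2.5882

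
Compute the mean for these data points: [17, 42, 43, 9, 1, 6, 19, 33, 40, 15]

22.5

Step 1: Sum all values: 17 + 42 + 43 + 9 + 1 + 6 + 19 + 33 + 40 + 15 = 225
Step 2: Count the number of values: n = 10
Step 3: Mean = sum / n = 225 / 10 = 22.5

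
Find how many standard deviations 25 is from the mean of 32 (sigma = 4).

-1.75

Step 1: Recall the z-score formula: z = (x - mu) / sigma
Step 2: Substitute values: z = (25 - 32) / 4
Step 3: z = -7 / 4 = -1.75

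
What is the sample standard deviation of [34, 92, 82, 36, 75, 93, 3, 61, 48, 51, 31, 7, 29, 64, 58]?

27.9629

Step 1: Compute the mean: 50.9333
Step 2: Sum of squared deviations from the mean: 10946.9333
Step 3: Sample variance = 10946.9333 / 14 = 781.9238
Step 4: Standard deviation = sqrt(781.9238) = 27.9629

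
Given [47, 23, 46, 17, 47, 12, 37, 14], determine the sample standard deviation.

15.4914

Step 1: Compute the mean: 30.375
Step 2: Sum of squared deviations from the mean: 1679.875
Step 3: Sample variance = 1679.875 / 7 = 239.9821
Step 4: Standard deviation = sqrt(239.9821) = 15.4914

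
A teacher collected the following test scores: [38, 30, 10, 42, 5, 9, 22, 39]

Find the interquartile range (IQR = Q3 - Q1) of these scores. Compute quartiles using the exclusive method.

29.5

Step 1: Sort the data: [5, 9, 10, 22, 30, 38, 39, 42]
Step 2: n = 8
Step 3: Using the exclusive quartile method:
  Q1 = 9.25
  Q2 (median) = 26
  Q3 = 38.75
  IQR = Q3 - Q1 = 38.75 - 9.25 = 29.5
Step 4: IQR = 29.5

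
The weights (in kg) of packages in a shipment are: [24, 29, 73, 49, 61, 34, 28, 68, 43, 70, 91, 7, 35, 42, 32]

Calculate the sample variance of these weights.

510.781

Step 1: Compute the mean: (24 + 29 + 73 + 49 + 61 + 34 + 28 + 68 + 43 + 70 + 91 + 7 + 35 + 42 + 32) / 15 = 45.7333
Step 2: Compute squared deviations from the mean:
  (24 - 45.7333)^2 = 472.3378
  (29 - 45.7333)^2 = 280.0044
  (73 - 45.7333)^2 = 743.4711
  (49 - 45.7333)^2 = 10.6711
  (61 - 45.7333)^2 = 233.0711
  (34 - 45.7333)^2 = 137.6711
  (28 - 45.7333)^2 = 314.4711
  (68 - 45.7333)^2 = 495.8044
  (43 - 45.7333)^2 = 7.4711
  (70 - 45.7333)^2 = 588.8711
  (91 - 45.7333)^2 = 2049.0711
  (7 - 45.7333)^2 = 1500.2711
  (35 - 45.7333)^2 = 115.2044
  (42 - 45.7333)^2 = 13.9378
  (32 - 45.7333)^2 = 188.6044
Step 3: Sum of squared deviations = 7150.9333
Step 4: Sample variance = 7150.9333 / 14 = 510.781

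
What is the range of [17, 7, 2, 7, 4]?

15

Step 1: Identify the maximum value: max = 17
Step 2: Identify the minimum value: min = 2
Step 3: Range = max - min = 17 - 2 = 15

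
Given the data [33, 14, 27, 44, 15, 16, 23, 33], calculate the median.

25

Step 1: Sort the data in ascending order: [14, 15, 16, 23, 27, 33, 33, 44]
Step 2: The number of values is n = 8.
Step 3: Since n is even, the median is the average of positions 4 and 5:
  Median = (23 + 27) / 2 = 25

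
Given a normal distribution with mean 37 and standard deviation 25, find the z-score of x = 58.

0.84

Step 1: Recall the z-score formula: z = (x - mu) / sigma
Step 2: Substitute values: z = (58 - 37) / 25
Step 3: z = 21 / 25 = 0.84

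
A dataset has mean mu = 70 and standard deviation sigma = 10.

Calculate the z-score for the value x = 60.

-1

Step 1: Recall the z-score formula: z = (x - mu) / sigma
Step 2: Substitute values: z = (60 - 70) / 10
Step 3: z = -10 / 10 = -1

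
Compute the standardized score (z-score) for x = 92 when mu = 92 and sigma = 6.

0

Step 1: Recall the z-score formula: z = (x - mu) / sigma
Step 2: Substitute values: z = (92 - 92) / 6
Step 3: z = 0 / 6 = 0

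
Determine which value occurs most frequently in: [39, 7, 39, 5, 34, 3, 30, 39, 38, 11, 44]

39

Step 1: Count the frequency of each value:
  3: appears 1 time(s)
  5: appears 1 time(s)
  7: appears 1 time(s)
  11: appears 1 time(s)
  30: appears 1 time(s)
  34: appears 1 time(s)
  38: appears 1 time(s)
  39: appears 3 time(s)
  44: appears 1 time(s)
Step 2: The value 39 appears most frequently (3 times).
Step 3: Mode = 39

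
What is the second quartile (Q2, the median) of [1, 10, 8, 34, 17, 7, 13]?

10

Step 1: Sort the data: [1, 7, 8, 10, 13, 17, 34]
Step 2: n = 7
Step 3: Q2 is the median. Since n is odd, it is the middle value at position 4: 10
Step 4: Q2 = 10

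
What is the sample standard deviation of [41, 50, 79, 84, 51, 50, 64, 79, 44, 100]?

20.0986

Step 1: Compute the mean: 64.2
Step 2: Sum of squared deviations from the mean: 3635.6
Step 3: Sample variance = 3635.6 / 9 = 403.9556
Step 4: Standard deviation = sqrt(403.9556) = 20.0986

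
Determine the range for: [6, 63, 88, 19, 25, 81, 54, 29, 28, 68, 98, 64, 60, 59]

92

Step 1: Identify the maximum value: max = 98
Step 2: Identify the minimum value: min = 6
Step 3: Range = max - min = 98 - 6 = 92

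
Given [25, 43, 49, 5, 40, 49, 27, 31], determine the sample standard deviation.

14.8607

Step 1: Compute the mean: 33.625
Step 2: Sum of squared deviations from the mean: 1545.875
Step 3: Sample variance = 1545.875 / 7 = 220.8393
Step 4: Standard deviation = sqrt(220.8393) = 14.8607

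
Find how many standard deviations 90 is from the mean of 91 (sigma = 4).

-0.25

Step 1: Recall the z-score formula: z = (x - mu) / sigma
Step 2: Substitute values: z = (90 - 91) / 4
Step 3: z = -1 / 4 = -0.25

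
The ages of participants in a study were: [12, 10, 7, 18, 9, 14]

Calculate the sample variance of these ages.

15.4667

Step 1: Compute the mean: (12 + 10 + 7 + 18 + 9 + 14) / 6 = 11.6667
Step 2: Compute squared deviations from the mean:
  (12 - 11.6667)^2 = 0.1111
  (10 - 11.6667)^2 = 2.7778
  (7 - 11.6667)^2 = 21.7778
  (18 - 11.6667)^2 = 40.1111
  (9 - 11.6667)^2 = 7.1111
  (14 - 11.6667)^2 = 5.4444
Step 3: Sum of squared deviations = 77.3333
Step 4: Sample variance = 77.3333 / 5 = 15.4667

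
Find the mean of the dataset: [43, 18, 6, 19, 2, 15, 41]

20.5714

Step 1: Sum all values: 43 + 18 + 6 + 19 + 2 + 15 + 41 = 144
Step 2: Count the number of values: n = 7
Step 3: Mean = sum / n = 144 / 7 = 20.5714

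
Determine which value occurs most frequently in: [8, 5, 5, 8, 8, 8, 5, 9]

8

Step 1: Count the frequency of each value:
  5: appears 3 time(s)
  8: appears 4 time(s)
  9: appears 1 time(s)
Step 2: The value 8 appears most frequently (4 times).
Step 3: Mode = 8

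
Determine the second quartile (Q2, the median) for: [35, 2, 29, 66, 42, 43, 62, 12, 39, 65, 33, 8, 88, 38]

38.5

Step 1: Sort the data: [2, 8, 12, 29, 33, 35, 38, 39, 42, 43, 62, 65, 66, 88]
Step 2: n = 14
Step 3: Q2 is the median. Since n is even, it is the average of the values at positions 7 and 8:
  Q2 = (38 + 39) / 2 = 38.5
Step 4: Q2 = 38.5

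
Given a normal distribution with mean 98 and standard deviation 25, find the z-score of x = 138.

1.6

Step 1: Recall the z-score formula: z = (x - mu) / sigma
Step 2: Substitute values: z = (138 - 98) / 25
Step 3: z = 40 / 25 = 1.6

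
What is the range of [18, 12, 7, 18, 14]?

11

Step 1: Identify the maximum value: max = 18
Step 2: Identify the minimum value: min = 7
Step 3: Range = max - min = 18 - 7 = 11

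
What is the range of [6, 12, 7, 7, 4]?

8

Step 1: Identify the maximum value: max = 12
Step 2: Identify the minimum value: min = 4
Step 3: Range = max - min = 12 - 4 = 8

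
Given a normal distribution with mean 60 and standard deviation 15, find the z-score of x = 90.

2

Step 1: Recall the z-score formula: z = (x - mu) / sigma
Step 2: Substitute values: z = (90 - 60) / 15
Step 3: z = 30 / 15 = 2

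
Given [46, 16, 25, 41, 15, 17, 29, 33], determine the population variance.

120.1875

Step 1: Compute the mean: (46 + 16 + 25 + 41 + 15 + 17 + 29 + 33) / 8 = 27.75
Step 2: Compute squared deviations from the mean:
  (46 - 27.75)^2 = 333.0625
  (16 - 27.75)^2 = 138.0625
  (25 - 27.75)^2 = 7.5625
  (41 - 27.75)^2 = 175.5625
  (15 - 27.75)^2 = 162.5625
  (17 - 27.75)^2 = 115.5625
  (29 - 27.75)^2 = 1.5625
  (33 - 27.75)^2 = 27.5625
Step 3: Sum of squared deviations = 961.5
Step 4: Population variance = 961.5 / 8 = 120.1875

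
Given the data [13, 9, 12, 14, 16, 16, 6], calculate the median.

13

Step 1: Sort the data in ascending order: [6, 9, 12, 13, 14, 16, 16]
Step 2: The number of values is n = 7.
Step 3: Since n is odd, the median is the middle value at position 4: 13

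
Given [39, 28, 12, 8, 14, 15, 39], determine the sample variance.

170.4762

Step 1: Compute the mean: (39 + 28 + 12 + 8 + 14 + 15 + 39) / 7 = 22.1429
Step 2: Compute squared deviations from the mean:
  (39 - 22.1429)^2 = 284.1633
  (28 - 22.1429)^2 = 34.3061
  (12 - 22.1429)^2 = 102.8776
  (8 - 22.1429)^2 = 200.0204
  (14 - 22.1429)^2 = 66.3061
  (15 - 22.1429)^2 = 51.0204
  (39 - 22.1429)^2 = 284.1633
Step 3: Sum of squared deviations = 1022.8571
Step 4: Sample variance = 1022.8571 / 6 = 170.4762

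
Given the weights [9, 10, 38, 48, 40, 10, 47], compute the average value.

28.8571

Step 1: Sum all values: 9 + 10 + 38 + 48 + 40 + 10 + 47 = 202
Step 2: Count the number of values: n = 7
Step 3: Mean = sum / n = 202 / 7 = 28.8571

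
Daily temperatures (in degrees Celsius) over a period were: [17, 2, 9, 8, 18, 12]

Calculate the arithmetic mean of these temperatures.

11

Step 1: Sum all values: 17 + 2 + 9 + 8 + 18 + 12 = 66
Step 2: Count the number of values: n = 6
Step 3: Mean = sum / n = 66 / 6 = 11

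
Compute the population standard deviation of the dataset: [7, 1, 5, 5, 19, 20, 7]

6.8124

Step 1: Compute the mean: 9.1429
Step 2: Sum of squared deviations from the mean: 324.8571
Step 3: Population variance = 324.8571 / 7 = 46.4082
Step 4: Standard deviation = sqrt(46.4082) = 6.8124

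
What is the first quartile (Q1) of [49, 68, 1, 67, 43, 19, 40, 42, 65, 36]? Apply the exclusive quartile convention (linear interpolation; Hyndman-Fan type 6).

31.75

Step 1: Sort the data: [1, 19, 36, 40, 42, 43, 49, 65, 67, 68]
Step 2: n = 10
Step 3: Using the exclusive quartile method:
  Q1 = 31.75
  Q2 (median) = 42.5
  Q3 = 65.5
  IQR = Q3 - Q1 = 65.5 - 31.75 = 33.75
Step 4: Q1 = 31.75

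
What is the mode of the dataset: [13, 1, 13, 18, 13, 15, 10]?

13

Step 1: Count the frequency of each value:
  1: appears 1 time(s)
  10: appears 1 time(s)
  13: appears 3 time(s)
  15: appears 1 time(s)
  18: appears 1 time(s)
Step 2: The value 13 appears most frequently (3 times).
Step 3: Mode = 13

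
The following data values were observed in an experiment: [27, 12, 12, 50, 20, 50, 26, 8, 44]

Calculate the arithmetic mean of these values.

27.6667

Step 1: Sum all values: 27 + 12 + 12 + 50 + 20 + 50 + 26 + 8 + 44 = 249
Step 2: Count the number of values: n = 9
Step 3: Mean = sum / n = 249 / 9 = 27.6667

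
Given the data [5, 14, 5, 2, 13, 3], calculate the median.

5

Step 1: Sort the data in ascending order: [2, 3, 5, 5, 13, 14]
Step 2: The number of values is n = 6.
Step 3: Since n is even, the median is the average of positions 3 and 4:
  Median = (5 + 5) / 2 = 5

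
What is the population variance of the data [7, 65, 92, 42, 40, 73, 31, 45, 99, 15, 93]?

922.3802

Step 1: Compute the mean: (7 + 65 + 92 + 42 + 40 + 73 + 31 + 45 + 99 + 15 + 93) / 11 = 54.7273
Step 2: Compute squared deviations from the mean:
  (7 - 54.7273)^2 = 2277.8926
  (65 - 54.7273)^2 = 105.5289
  (92 - 54.7273)^2 = 1389.2562
  (42 - 54.7273)^2 = 161.9835
  (40 - 54.7273)^2 = 216.8926
  (73 - 54.7273)^2 = 333.8926
  (31 - 54.7273)^2 = 562.9835
  (45 - 54.7273)^2 = 94.6198
  (99 - 54.7273)^2 = 1960.0744
  (15 - 54.7273)^2 = 1578.2562
  (93 - 54.7273)^2 = 1464.8017
Step 3: Sum of squared deviations = 10146.1818
Step 4: Population variance = 10146.1818 / 11 = 922.3802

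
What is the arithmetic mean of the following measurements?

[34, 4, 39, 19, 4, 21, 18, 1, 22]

18

Step 1: Sum all values: 34 + 4 + 39 + 19 + 4 + 21 + 18 + 1 + 22 = 162
Step 2: Count the number of values: n = 9
Step 3: Mean = sum / n = 162 / 9 = 18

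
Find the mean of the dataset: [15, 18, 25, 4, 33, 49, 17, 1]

20.25

Step 1: Sum all values: 15 + 18 + 25 + 4 + 33 + 49 + 17 + 1 = 162
Step 2: Count the number of values: n = 8
Step 3: Mean = sum / n = 162 / 8 = 20.25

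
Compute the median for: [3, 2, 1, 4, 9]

3

Step 1: Sort the data in ascending order: [1, 2, 3, 4, 9]
Step 2: The number of values is n = 5.
Step 3: Since n is odd, the median is the middle value at position 3: 3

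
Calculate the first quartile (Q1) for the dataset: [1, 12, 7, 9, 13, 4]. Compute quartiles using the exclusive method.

3.25

Step 1: Sort the data: [1, 4, 7, 9, 12, 13]
Step 2: n = 6
Step 3: Using the exclusive quartile method:
  Q1 = 3.25
  Q2 (median) = 8
  Q3 = 12.25
  IQR = Q3 - Q1 = 12.25 - 3.25 = 9
Step 4: Q1 = 3.25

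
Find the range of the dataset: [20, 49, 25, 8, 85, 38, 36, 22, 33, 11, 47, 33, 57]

77

Step 1: Identify the maximum value: max = 85
Step 2: Identify the minimum value: min = 8
Step 3: Range = max - min = 85 - 8 = 77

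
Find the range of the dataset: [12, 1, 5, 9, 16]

15

Step 1: Identify the maximum value: max = 16
Step 2: Identify the minimum value: min = 1
Step 3: Range = max - min = 16 - 1 = 15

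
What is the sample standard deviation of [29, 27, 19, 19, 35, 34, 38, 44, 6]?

11.6667

Step 1: Compute the mean: 27.8889
Step 2: Sum of squared deviations from the mean: 1088.8889
Step 3: Sample variance = 1088.8889 / 8 = 136.1111
Step 4: Standard deviation = sqrt(136.1111) = 11.6667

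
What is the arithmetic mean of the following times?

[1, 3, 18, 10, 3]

7

Step 1: Sum all values: 1 + 3 + 18 + 10 + 3 = 35
Step 2: Count the number of values: n = 5
Step 3: Mean = sum / n = 35 / 5 = 7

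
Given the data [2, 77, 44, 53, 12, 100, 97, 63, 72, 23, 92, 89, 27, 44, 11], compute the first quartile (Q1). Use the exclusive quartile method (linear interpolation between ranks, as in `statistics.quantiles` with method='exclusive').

23

Step 1: Sort the data: [2, 11, 12, 23, 27, 44, 44, 53, 63, 72, 77, 89, 92, 97, 100]
Step 2: n = 15
Step 3: Using the exclusive quartile method:
  Q1 = 23
  Q2 (median) = 53
  Q3 = 89
  IQR = Q3 - Q1 = 89 - 23 = 66
Step 4: Q1 = 23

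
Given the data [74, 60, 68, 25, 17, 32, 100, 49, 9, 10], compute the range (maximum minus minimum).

91

Step 1: Identify the maximum value: max = 100
Step 2: Identify the minimum value: min = 9
Step 3: Range = max - min = 100 - 9 = 91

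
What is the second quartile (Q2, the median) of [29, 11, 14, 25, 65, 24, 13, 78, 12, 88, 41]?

25

Step 1: Sort the data: [11, 12, 13, 14, 24, 25, 29, 41, 65, 78, 88]
Step 2: n = 11
Step 3: Q2 is the median. Since n is odd, it is the middle value at position 6: 25
Step 4: Q2 = 25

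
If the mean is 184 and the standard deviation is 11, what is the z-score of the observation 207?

2.0909

Step 1: Recall the z-score formula: z = (x - mu) / sigma
Step 2: Substitute values: z = (207 - 184) / 11
Step 3: z = 23 / 11 = 2.0909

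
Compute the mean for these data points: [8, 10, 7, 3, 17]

9

Step 1: Sum all values: 8 + 10 + 7 + 3 + 17 = 45
Step 2: Count the number of values: n = 5
Step 3: Mean = sum / n = 45 / 5 = 9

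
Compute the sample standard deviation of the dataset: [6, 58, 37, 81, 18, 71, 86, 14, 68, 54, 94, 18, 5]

32.1311

Step 1: Compute the mean: 46.9231
Step 2: Sum of squared deviations from the mean: 12388.9231
Step 3: Sample variance = 12388.9231 / 12 = 1032.4103
Step 4: Standard deviation = sqrt(1032.4103) = 32.1311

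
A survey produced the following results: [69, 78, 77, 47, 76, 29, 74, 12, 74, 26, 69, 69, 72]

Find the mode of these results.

69

Step 1: Count the frequency of each value:
  12: appears 1 time(s)
  26: appears 1 time(s)
  29: appears 1 time(s)
  47: appears 1 time(s)
  69: appears 3 time(s)
  72: appears 1 time(s)
  74: appears 2 time(s)
  76: appears 1 time(s)
  77: appears 1 time(s)
  78: appears 1 time(s)
Step 2: The value 69 appears most frequently (3 times).
Step 3: Mode = 69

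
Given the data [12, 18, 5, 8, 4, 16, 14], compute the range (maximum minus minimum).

14

Step 1: Identify the maximum value: max = 18
Step 2: Identify the minimum value: min = 4
Step 3: Range = max - min = 18 - 4 = 14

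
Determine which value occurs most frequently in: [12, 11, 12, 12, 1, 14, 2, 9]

12

Step 1: Count the frequency of each value:
  1: appears 1 time(s)
  2: appears 1 time(s)
  9: appears 1 time(s)
  11: appears 1 time(s)
  12: appears 3 time(s)
  14: appears 1 time(s)
Step 2: The value 12 appears most frequently (3 times).
Step 3: Mode = 12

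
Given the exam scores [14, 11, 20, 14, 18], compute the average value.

15.4

Step 1: Sum all values: 14 + 11 + 20 + 14 + 18 = 77
Step 2: Count the number of values: n = 5
Step 3: Mean = sum / n = 77 / 5 = 15.4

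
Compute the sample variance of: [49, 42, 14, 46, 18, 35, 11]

257.2381

Step 1: Compute the mean: (49 + 42 + 14 + 46 + 18 + 35 + 11) / 7 = 30.7143
Step 2: Compute squared deviations from the mean:
  (49 - 30.7143)^2 = 334.3673
  (42 - 30.7143)^2 = 127.3673
  (14 - 30.7143)^2 = 279.3673
  (46 - 30.7143)^2 = 233.6531
  (18 - 30.7143)^2 = 161.6531
  (35 - 30.7143)^2 = 18.3673
  (11 - 30.7143)^2 = 388.6531
Step 3: Sum of squared deviations = 1543.4286
Step 4: Sample variance = 1543.4286 / 6 = 257.2381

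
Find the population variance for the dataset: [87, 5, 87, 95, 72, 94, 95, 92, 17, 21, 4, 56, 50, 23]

1223

Step 1: Compute the mean: (87 + 5 + 87 + 95 + 72 + 94 + 95 + 92 + 17 + 21 + 4 + 56 + 50 + 23) / 14 = 57
Step 2: Compute squared deviations from the mean:
  (87 - 57)^2 = 900
  (5 - 57)^2 = 2704
  (87 - 57)^2 = 900
  (95 - 57)^2 = 1444
  (72 - 57)^2 = 225
  (94 - 57)^2 = 1369
  (95 - 57)^2 = 1444
  (92 - 57)^2 = 1225
  (17 - 57)^2 = 1600
  (21 - 57)^2 = 1296
  (4 - 57)^2 = 2809
  (56 - 57)^2 = 1
  (50 - 57)^2 = 49
  (23 - 57)^2 = 1156
Step 3: Sum of squared deviations = 17122
Step 4: Population variance = 17122 / 14 = 1223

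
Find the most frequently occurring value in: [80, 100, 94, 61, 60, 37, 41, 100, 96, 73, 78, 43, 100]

100

Step 1: Count the frequency of each value:
  37: appears 1 time(s)
  41: appears 1 time(s)
  43: appears 1 time(s)
  60: appears 1 time(s)
  61: appears 1 time(s)
  73: appears 1 time(s)
  78: appears 1 time(s)
  80: appears 1 time(s)
  94: appears 1 time(s)
  96: appears 1 time(s)
  100: appears 3 time(s)
Step 2: The value 100 appears most frequently (3 times).
Step 3: Mode = 100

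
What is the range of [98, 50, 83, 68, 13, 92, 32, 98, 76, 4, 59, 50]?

94

Step 1: Identify the maximum value: max = 98
Step 2: Identify the minimum value: min = 4
Step 3: Range = max - min = 98 - 4 = 94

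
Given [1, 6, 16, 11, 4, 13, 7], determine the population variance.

23.9184

Step 1: Compute the mean: (1 + 6 + 16 + 11 + 4 + 13 + 7) / 7 = 8.2857
Step 2: Compute squared deviations from the mean:
  (1 - 8.2857)^2 = 53.0816
  (6 - 8.2857)^2 = 5.2245
  (16 - 8.2857)^2 = 59.5102
  (11 - 8.2857)^2 = 7.3673
  (4 - 8.2857)^2 = 18.3673
  (13 - 8.2857)^2 = 22.2245
  (7 - 8.2857)^2 = 1.6531
Step 3: Sum of squared deviations = 167.4286
Step 4: Population variance = 167.4286 / 7 = 23.9184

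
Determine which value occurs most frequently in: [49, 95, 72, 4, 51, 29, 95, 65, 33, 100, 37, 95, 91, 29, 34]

95

Step 1: Count the frequency of each value:
  4: appears 1 time(s)
  29: appears 2 time(s)
  33: appears 1 time(s)
  34: appears 1 time(s)
  37: appears 1 time(s)
  49: appears 1 time(s)
  51: appears 1 time(s)
  65: appears 1 time(s)
  72: appears 1 time(s)
  91: appears 1 time(s)
  95: appears 3 time(s)
  100: appears 1 time(s)
Step 2: The value 95 appears most frequently (3 times).
Step 3: Mode = 95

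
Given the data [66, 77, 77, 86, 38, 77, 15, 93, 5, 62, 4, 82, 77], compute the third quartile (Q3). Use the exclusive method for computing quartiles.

79.5

Step 1: Sort the data: [4, 5, 15, 38, 62, 66, 77, 77, 77, 77, 82, 86, 93]
Step 2: n = 13
Step 3: Using the exclusive quartile method:
  Q1 = 26.5
  Q2 (median) = 77
  Q3 = 79.5
  IQR = Q3 - Q1 = 79.5 - 26.5 = 53
Step 4: Q3 = 79.5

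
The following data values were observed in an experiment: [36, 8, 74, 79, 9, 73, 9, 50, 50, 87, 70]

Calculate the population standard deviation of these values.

28.659

Step 1: Compute the mean: 49.5455
Step 2: Sum of squared deviations from the mean: 9034.7273
Step 3: Population variance = 9034.7273 / 11 = 821.3388
Step 4: Standard deviation = sqrt(821.3388) = 28.659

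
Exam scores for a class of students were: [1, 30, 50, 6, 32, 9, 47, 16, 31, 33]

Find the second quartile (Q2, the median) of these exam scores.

30.5

Step 1: Sort the data: [1, 6, 9, 16, 30, 31, 32, 33, 47, 50]
Step 2: n = 10
Step 3: Q2 is the median. Since n is even, it is the average of the values at positions 5 and 6:
  Q2 = (30 + 31) / 2 = 30.5
Step 4: Q2 = 30.5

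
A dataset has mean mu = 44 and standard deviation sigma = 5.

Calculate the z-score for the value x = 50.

1.2

Step 1: Recall the z-score formula: z = (x - mu) / sigma
Step 2: Substitute values: z = (50 - 44) / 5
Step 3: z = 6 / 5 = 1.2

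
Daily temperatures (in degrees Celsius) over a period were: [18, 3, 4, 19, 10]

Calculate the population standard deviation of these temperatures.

6.735

Step 1: Compute the mean: 10.8
Step 2: Sum of squared deviations from the mean: 226.8
Step 3: Population variance = 226.8 / 5 = 45.36
Step 4: Standard deviation = sqrt(45.36) = 6.735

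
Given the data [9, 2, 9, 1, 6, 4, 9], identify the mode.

9

Step 1: Count the frequency of each value:
  1: appears 1 time(s)
  2: appears 1 time(s)
  4: appears 1 time(s)
  6: appears 1 time(s)
  9: appears 3 time(s)
Step 2: The value 9 appears most frequently (3 times).
Step 3: Mode = 9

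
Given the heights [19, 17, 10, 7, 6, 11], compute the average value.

11.6667

Step 1: Sum all values: 19 + 17 + 10 + 7 + 6 + 11 = 70
Step 2: Count the number of values: n = 6
Step 3: Mean = sum / n = 70 / 6 = 11.6667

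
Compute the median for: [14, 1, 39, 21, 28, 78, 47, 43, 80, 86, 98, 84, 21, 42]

42.5

Step 1: Sort the data in ascending order: [1, 14, 21, 21, 28, 39, 42, 43, 47, 78, 80, 84, 86, 98]
Step 2: The number of values is n = 14.
Step 3: Since n is even, the median is the average of positions 7 and 8:
  Median = (42 + 43) / 2 = 42.5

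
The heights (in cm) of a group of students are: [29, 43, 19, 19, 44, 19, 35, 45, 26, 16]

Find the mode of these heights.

19

Step 1: Count the frequency of each value:
  16: appears 1 time(s)
  19: appears 3 time(s)
  26: appears 1 time(s)
  29: appears 1 time(s)
  35: appears 1 time(s)
  43: appears 1 time(s)
  44: appears 1 time(s)
  45: appears 1 time(s)
Step 2: The value 19 appears most frequently (3 times).
Step 3: Mode = 19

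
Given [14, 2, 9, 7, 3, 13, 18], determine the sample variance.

34.9524

Step 1: Compute the mean: (14 + 2 + 9 + 7 + 3 + 13 + 18) / 7 = 9.4286
Step 2: Compute squared deviations from the mean:
  (14 - 9.4286)^2 = 20.898
  (2 - 9.4286)^2 = 55.1837
  (9 - 9.4286)^2 = 0.1837
  (7 - 9.4286)^2 = 5.898
  (3 - 9.4286)^2 = 41.3265
  (13 - 9.4286)^2 = 12.7551
  (18 - 9.4286)^2 = 73.4694
Step 3: Sum of squared deviations = 209.7143
Step 4: Sample variance = 209.7143 / 6 = 34.9524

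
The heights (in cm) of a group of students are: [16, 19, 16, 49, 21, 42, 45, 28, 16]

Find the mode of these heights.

16

Step 1: Count the frequency of each value:
  16: appears 3 time(s)
  19: appears 1 time(s)
  21: appears 1 time(s)
  28: appears 1 time(s)
  42: appears 1 time(s)
  45: appears 1 time(s)
  49: appears 1 time(s)
Step 2: The value 16 appears most frequently (3 times).
Step 3: Mode = 16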